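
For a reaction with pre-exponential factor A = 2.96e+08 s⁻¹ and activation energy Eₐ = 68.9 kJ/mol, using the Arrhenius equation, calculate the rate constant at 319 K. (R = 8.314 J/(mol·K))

1.54e-03 s⁻¹

Step 1: Use the Arrhenius equation: k = A × exp(-Eₐ/RT)
Step 2: Convert Eₐ to J/mol: 68.9 kJ/mol = 68900 J/mol
Step 3: Calculate the exponent: -Eₐ/(RT) = -68900/(8.314 × 319) = -25.97877
Step 4: k = 2.96e+08 × exp(-25.97877)
Step 5: k = 2.96e+08 × 5.21871e-12 = 1.5447e-03 s⁻¹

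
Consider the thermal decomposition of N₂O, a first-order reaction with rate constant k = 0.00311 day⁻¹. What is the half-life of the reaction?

222.9 day

Step 1: For a first-order reaction, t₁/₂ = ln(2)/k
Step 2: t₁/₂ = ln(2)/0.00311
Step 3: t₁/₂ = 0.6931/0.00311 = 222.9 day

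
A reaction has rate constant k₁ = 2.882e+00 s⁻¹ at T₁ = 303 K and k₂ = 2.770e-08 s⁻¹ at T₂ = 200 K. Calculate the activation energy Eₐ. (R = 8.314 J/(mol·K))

90.3 kJ/mol

Step 1: Use the two-temperature Arrhenius form: ln(k₂/k₁) = -Eₐ/R × (1/T₂ - 1/T₁)
Step 2: ln(k₂/k₁) = ln(2.770e-08/2.882e+00) = ln(9.61138e-09) = -18.4603
Step 3: 1/T₂ - 1/T₁ = 1/200 - 1/303 = 1.699670e-03 K⁻¹
Step 4: Eₐ = -R × ln(k₂/k₁) / (1/T₂ - 1/T₁) = -8.314 × -18.4603 / 1.699670e-03
Step 5: Eₐ = 9.0299e+04 J/mol = 90.3 kJ/mol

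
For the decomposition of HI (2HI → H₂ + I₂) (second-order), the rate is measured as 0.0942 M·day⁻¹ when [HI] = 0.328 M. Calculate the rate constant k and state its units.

0.8756 M⁻¹·day⁻¹

Step 1: rate = k[HI]^2, so k = rate / [HI]^2.
Step 2: k = 0.0942 / (0.328)^2 = 0.0942 / 0.1076.
Step 3: k = 0.8756 M⁻¹·day⁻¹.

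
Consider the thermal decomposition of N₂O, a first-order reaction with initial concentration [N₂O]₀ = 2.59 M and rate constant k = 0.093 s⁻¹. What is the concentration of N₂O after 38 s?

0.0756 M

Step 1: For a first-order reaction: [N₂O] = [N₂O]₀ × e^(-kt)
Step 2: [N₂O] = 2.59 × e^(-0.093 × 38)
Step 3: [N₂O] = 2.59 × e^(-3.534)
Step 4: [N₂O] = 2.59 × 0.0291879 = 0.0756 M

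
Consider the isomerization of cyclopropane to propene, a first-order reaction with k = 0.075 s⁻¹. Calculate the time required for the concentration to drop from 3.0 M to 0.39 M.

27.2 s

Step 1: For first-order: t = ln([cyclopropane]₀/[cyclopropane])/k
Step 2: t = ln(3.0/0.39)/0.075
Step 3: t = ln(7.692)/0.075
Step 4: t = 2.04/0.075 = 27.2 s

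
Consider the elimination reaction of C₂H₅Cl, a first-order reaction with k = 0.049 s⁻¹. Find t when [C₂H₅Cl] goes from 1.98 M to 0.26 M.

41.43 s

Step 1: For first-order: t = ln([C₂H₅Cl]₀/[C₂H₅Cl])/k
Step 2: t = ln(1.98/0.26)/0.049
Step 3: t = ln(7.615)/0.049
Step 4: t = 2.03/0.049 = 41.43 s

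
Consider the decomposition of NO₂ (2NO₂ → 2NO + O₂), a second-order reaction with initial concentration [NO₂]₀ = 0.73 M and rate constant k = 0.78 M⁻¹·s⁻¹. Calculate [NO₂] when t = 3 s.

0.2696 M

Step 1: For a second-order reaction: 1/[NO₂] = 1/[NO₂]₀ + kt
Step 2: 1/[NO₂] = 1/0.73 + 0.78 × 3
Step 3: 1/[NO₂] = 1.37 + 2.34 = 3.71
Step 4: [NO₂] = 1/3.71 = 0.2696 M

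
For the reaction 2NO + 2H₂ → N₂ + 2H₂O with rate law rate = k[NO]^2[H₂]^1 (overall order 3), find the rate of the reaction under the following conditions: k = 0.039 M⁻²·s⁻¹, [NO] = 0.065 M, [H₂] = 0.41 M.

6.756e-05 M/s

Step 1: The rate law is rate = k[NO]^2[H₂]^1, overall order = 2+1 = 3
Step 2: Substitute values: rate = 0.039 × (0.065)^2 × (0.41)^1
Step 3: rate = 0.039 × 0.004225 × 0.41 = 6.75578e-05 M/s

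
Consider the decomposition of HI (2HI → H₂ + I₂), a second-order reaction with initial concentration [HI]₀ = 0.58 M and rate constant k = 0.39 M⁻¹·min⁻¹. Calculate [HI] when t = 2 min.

0.3993 M

Step 1: For a second-order reaction: 1/[HI] = 1/[HI]₀ + kt
Step 2: 1/[HI] = 1/0.58 + 0.39 × 2
Step 3: 1/[HI] = 1.724 + 0.78 = 2.504
Step 4: [HI] = 1/2.504 = 0.3993 M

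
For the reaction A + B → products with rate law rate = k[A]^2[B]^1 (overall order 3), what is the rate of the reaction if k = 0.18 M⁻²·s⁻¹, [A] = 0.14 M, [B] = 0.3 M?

0.001058 M/s

Step 1: The rate law is rate = k[A]^2[B]^1, overall order = 2+1 = 3
Step 2: Substitute values: rate = 0.18 × (0.14)^2 × (0.3)^1
Step 3: rate = 0.18 × 0.0196 × 0.3 = 0.0010584 M/s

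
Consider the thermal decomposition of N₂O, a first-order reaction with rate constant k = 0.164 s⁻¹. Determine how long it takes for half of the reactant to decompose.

4.227 s

Step 1: For a first-order reaction, t₁/₂ = ln(2)/k
Step 2: t₁/₂ = ln(2)/0.164
Step 3: t₁/₂ = 0.6931/0.164 = 4.227 s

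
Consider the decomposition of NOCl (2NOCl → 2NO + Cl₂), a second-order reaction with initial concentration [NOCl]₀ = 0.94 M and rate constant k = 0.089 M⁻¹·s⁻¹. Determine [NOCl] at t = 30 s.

0.2678 M

Step 1: For a second-order reaction: 1/[NOCl] = 1/[NOCl]₀ + kt
Step 2: 1/[NOCl] = 1/0.94 + 0.089 × 30
Step 3: 1/[NOCl] = 1.064 + 2.67 = 3.734
Step 4: [NOCl] = 1/3.734 = 0.2678 M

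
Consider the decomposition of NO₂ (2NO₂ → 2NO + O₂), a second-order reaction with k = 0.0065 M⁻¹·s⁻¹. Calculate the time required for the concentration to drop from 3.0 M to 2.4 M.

12.82 s

Step 1: For second-order: t = (1/[NO₂] - 1/[NO₂]₀)/k
Step 2: t = (1/2.4 - 1/3.0)/0.0065
Step 3: t = (0.4167 - 0.3333)/0.0065
Step 4: t = 0.08333/0.0065 = 12.82 s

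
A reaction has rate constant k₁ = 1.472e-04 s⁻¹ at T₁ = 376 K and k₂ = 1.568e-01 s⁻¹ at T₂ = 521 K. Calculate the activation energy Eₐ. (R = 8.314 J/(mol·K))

78.3 kJ/mol

Step 1: Use the two-temperature Arrhenius form: ln(k₂/k₁) = -Eₐ/R × (1/T₂ - 1/T₁)
Step 2: ln(k₂/k₁) = ln(1.568e-01/1.472e-04) = ln(1065.22) = 6.97093
Step 3: 1/T₂ - 1/T₁ = 1/521 - 1/376 = -7.401887e-04 K⁻¹
Step 4: Eₐ = -R × ln(k₂/k₁) / (1/T₂ - 1/T₁) = -8.314 × 6.97093 / -7.401887e-04
Step 5: Eₐ = 7.8299e+04 J/mol = 78.3 kJ/mol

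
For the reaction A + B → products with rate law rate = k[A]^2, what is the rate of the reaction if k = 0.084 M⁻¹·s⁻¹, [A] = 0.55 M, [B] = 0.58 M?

0.02541 M/s

Step 1: The rate law is rate = k[A]^2
Step 2: Note that the rate does not depend on [B] (zero order in B).
Step 3: rate = 0.084 × (0.55)^2 = 0.02541 M/s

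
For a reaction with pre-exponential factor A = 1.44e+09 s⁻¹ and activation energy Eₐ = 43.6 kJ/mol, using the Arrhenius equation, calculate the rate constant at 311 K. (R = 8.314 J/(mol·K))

6.84e+01 s⁻¹

Step 1: Use the Arrhenius equation: k = A × exp(-Eₐ/RT)
Step 2: Convert Eₐ to J/mol: 43.6 kJ/mol = 43600 J/mol
Step 3: Calculate the exponent: -Eₐ/(RT) = -43600/(8.314 × 311) = -16.86227
Step 4: k = 1.44e+09 × exp(-16.86227)
Step 5: k = 1.44e+09 × 4.75126e-08 = 6.8418e+01 s⁻¹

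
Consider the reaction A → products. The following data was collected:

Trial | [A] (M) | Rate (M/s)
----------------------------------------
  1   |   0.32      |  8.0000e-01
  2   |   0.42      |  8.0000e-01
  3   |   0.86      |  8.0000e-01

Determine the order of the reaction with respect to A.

zeroth order (0)

Step 1: Compare trials - when concentration changes, rate stays constant.
Step 2: rate₂/rate₁ = 8.0000e-01/8.0000e-01 = 1
Step 3: [A]₂/[A]₁ = 0.42/0.32 = 1.312
Step 4: Since rate ratio ≈ (conc ratio)^0, the reaction is zeroth order.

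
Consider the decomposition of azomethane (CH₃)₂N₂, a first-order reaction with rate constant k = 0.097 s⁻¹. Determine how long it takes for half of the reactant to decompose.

7.146 s

Step 1: For a first-order reaction, t₁/₂ = ln(2)/k
Step 2: t₁/₂ = ln(2)/0.097
Step 3: t₁/₂ = 0.6931/0.097 = 7.146 s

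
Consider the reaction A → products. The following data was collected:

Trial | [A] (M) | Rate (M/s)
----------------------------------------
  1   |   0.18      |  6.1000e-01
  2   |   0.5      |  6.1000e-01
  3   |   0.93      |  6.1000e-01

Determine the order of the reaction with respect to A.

zeroth order (0)

Step 1: Compare trials - when concentration changes, rate stays constant.
Step 2: rate₂/rate₁ = 6.1000e-01/6.1000e-01 = 1
Step 3: [A]₂/[A]₁ = 0.5/0.18 = 2.778
Step 4: Since rate ratio ≈ (conc ratio)^0, the reaction is zeroth order.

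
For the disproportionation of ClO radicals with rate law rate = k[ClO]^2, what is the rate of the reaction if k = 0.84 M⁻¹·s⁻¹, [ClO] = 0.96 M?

0.7741 M/s

Step 1: Identify the rate law: rate = k[ClO]^2
Step 2: Substitute values: rate = 0.84 × (0.96)^2
Step 3: Calculate: rate = 0.84 × 0.9216 = 0.774144 M/s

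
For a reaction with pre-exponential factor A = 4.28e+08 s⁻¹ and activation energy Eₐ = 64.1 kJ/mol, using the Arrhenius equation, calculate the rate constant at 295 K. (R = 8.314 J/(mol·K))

1.91e-03 s⁻¹

Step 1: Use the Arrhenius equation: k = A × exp(-Eₐ/RT)
Step 2: Convert Eₐ to J/mol: 64.1 kJ/mol = 64100 J/mol
Step 3: Calculate the exponent: -Eₐ/(RT) = -64100/(8.314 × 295) = -26.13521
Step 4: k = 4.28e+08 × exp(-26.13521)
Step 5: k = 4.28e+08 × 4.46296e-12 = 1.9101e-03 s⁻¹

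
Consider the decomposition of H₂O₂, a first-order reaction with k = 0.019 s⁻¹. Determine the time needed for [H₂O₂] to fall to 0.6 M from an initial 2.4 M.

72.96 s

Step 1: For first-order: t = ln([H₂O₂]₀/[H₂O₂])/k
Step 2: t = ln(2.4/0.6)/0.019
Step 3: t = ln(4)/0.019
Step 4: t = 1.386/0.019 = 72.96 s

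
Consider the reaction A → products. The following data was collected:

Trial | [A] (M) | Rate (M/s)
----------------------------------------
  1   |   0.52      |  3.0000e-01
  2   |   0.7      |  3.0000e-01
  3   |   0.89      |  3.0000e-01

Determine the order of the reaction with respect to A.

zeroth order (0)

Step 1: Compare trials - when concentration changes, rate stays constant.
Step 2: rate₂/rate₁ = 3.0000e-01/3.0000e-01 = 1
Step 3: [A]₂/[A]₁ = 0.7/0.52 = 1.346
Step 4: Since rate ratio ≈ (conc ratio)^0, the reaction is zeroth order.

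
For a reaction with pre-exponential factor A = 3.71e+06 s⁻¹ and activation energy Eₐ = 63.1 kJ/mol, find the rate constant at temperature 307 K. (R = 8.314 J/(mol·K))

6.80e-05 s⁻¹

Step 1: Use the Arrhenius equation: k = A × exp(-Eₐ/RT)
Step 2: Convert Eₐ to J/mol: 63.1 kJ/mol = 63100 J/mol
Step 3: Calculate the exponent: -Eₐ/(RT) = -63100/(8.314 × 307) = -24.72185
Step 4: k = 3.71e+06 × exp(-24.72185)
Step 5: k = 3.71e+06 × 1.83416e-11 = 6.8047e-05 s⁻¹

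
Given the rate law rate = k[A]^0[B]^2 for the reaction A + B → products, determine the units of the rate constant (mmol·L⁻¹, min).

(mmol·L⁻¹)⁻¹·min⁻¹

Step 1: Overall order = 0 + 2 = 2.
Step 2: rate has units mmol·L⁻¹·min⁻¹; [A]^0[B]^2 has units (mmol·L⁻¹)^2.
Step 3: k = rate/([A]^0[B]^2), so units of k = (mmol·L⁻¹)^(1-2)·min⁻¹ = (mmol·L⁻¹)⁻¹·min⁻¹.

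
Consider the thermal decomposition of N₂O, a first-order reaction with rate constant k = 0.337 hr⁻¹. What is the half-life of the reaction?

2.057 hr

Step 1: For a first-order reaction, t₁/₂ = ln(2)/k
Step 2: t₁/₂ = ln(2)/0.337
Step 3: t₁/₂ = 0.6931/0.337 = 2.057 hr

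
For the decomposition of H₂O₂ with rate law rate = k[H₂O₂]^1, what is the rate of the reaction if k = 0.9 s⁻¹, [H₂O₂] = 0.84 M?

0.756 M/s

Step 1: Identify the rate law: rate = k[H₂O₂]^1
Step 2: Substitute values: rate = 0.9 × (0.84)^1
Step 3: Calculate: rate = 0.9 × 0.84 = 0.756 M/s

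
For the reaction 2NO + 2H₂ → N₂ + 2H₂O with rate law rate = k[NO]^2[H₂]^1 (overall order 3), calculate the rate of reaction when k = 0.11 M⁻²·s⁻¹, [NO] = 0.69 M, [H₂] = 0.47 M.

0.02461 M/s

Step 1: The rate law is rate = k[NO]^2[H₂]^1, overall order = 2+1 = 3
Step 2: Substitute values: rate = 0.11 × (0.69)^2 × (0.47)^1
Step 3: rate = 0.11 × 0.4761 × 0.47 = 0.0246144 M/s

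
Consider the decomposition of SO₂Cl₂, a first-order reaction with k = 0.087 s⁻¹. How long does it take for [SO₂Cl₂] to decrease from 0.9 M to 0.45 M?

7.967 s

Step 1: For first-order: t = ln([SO₂Cl₂]₀/[SO₂Cl₂])/k
Step 2: t = ln(0.9/0.45)/0.087
Step 3: t = ln(2)/0.087
Step 4: t = 0.6931/0.087 = 7.967 s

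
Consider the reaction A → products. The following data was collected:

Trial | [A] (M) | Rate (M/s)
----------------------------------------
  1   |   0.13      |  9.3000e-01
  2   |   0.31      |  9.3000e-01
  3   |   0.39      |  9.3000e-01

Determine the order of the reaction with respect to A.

zeroth order (0)

Step 1: Compare trials - when concentration changes, rate stays constant.
Step 2: rate₂/rate₁ = 9.3000e-01/9.3000e-01 = 1
Step 3: [A]₂/[A]₁ = 0.31/0.13 = 2.385
Step 4: Since rate ratio ≈ (conc ratio)^0, the reaction is zeroth order.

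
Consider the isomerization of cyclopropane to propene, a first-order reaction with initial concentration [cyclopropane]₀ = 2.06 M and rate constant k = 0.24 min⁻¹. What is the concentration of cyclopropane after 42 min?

8.633e-05 M

Step 1: For a first-order reaction: [cyclopropane] = [cyclopropane]₀ × e^(-kt)
Step 2: [cyclopropane] = 2.06 × e^(-0.24 × 42)
Step 3: [cyclopropane] = 2.06 × e^(-10.08)
Step 4: [cyclopropane] = 2.06 × 4.19094e-05 = 8.633e-05 M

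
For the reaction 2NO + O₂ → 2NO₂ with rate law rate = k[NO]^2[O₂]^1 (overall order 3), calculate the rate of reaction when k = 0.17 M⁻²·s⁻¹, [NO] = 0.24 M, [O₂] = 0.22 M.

0.002154 M/s

Step 1: The rate law is rate = k[NO]^2[O₂]^1, overall order = 2+1 = 3
Step 2: Substitute values: rate = 0.17 × (0.24)^2 × (0.22)^1
Step 3: rate = 0.17 × 0.0576 × 0.22 = 0.00215424 M/s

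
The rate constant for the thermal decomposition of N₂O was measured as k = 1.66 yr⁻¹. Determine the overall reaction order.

first order (1)

Step 1: The units of k for an nth-order reaction are (concentration)^(1-n)·(time)⁻¹.
Step 2: Here k has units yr⁻¹, so the concentration exponent is 0.
Step 3: 1 - n = 0 ⇒ n = 1. The reaction is first order.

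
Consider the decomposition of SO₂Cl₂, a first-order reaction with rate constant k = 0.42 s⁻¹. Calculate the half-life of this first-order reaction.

1.65 s

Step 1: For a first-order reaction, t₁/₂ = ln(2)/k
Step 2: t₁/₂ = ln(2)/0.42
Step 3: t₁/₂ = 0.6931/0.42 = 1.65 s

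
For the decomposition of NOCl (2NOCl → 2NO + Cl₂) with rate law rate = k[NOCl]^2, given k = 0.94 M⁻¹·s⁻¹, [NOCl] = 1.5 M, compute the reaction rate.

2.115 M/s

Step 1: Identify the rate law: rate = k[NOCl]^2
Step 2: Substitute values: rate = 0.94 × (1.5)^2
Step 3: Calculate: rate = 0.94 × 2.25 = 2.115 M/s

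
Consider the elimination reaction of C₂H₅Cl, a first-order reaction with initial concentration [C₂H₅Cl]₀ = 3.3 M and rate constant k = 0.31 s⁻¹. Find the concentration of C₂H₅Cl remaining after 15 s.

0.03155 M

Step 1: For a first-order reaction: [C₂H₅Cl] = [C₂H₅Cl]₀ × e^(-kt)
Step 2: [C₂H₅Cl] = 3.3 × e^(-0.31 × 15)
Step 3: [C₂H₅Cl] = 3.3 × e^(-4.65)
Step 4: [C₂H₅Cl] = 3.3 × 0.0095616 = 0.03155 M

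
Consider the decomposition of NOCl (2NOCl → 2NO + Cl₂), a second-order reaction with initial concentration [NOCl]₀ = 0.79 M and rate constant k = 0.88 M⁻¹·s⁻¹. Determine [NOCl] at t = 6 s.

0.1528 M

Step 1: For a second-order reaction: 1/[NOCl] = 1/[NOCl]₀ + kt
Step 2: 1/[NOCl] = 1/0.79 + 0.88 × 6
Step 3: 1/[NOCl] = 1.266 + 5.28 = 6.546
Step 4: [NOCl] = 1/6.546 = 0.1528 M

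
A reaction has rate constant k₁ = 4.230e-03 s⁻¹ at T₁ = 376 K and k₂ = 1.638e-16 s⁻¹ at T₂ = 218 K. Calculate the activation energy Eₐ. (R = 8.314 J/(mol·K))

133.2 kJ/mol

Step 1: Use the two-temperature Arrhenius form: ln(k₂/k₁) = -Eₐ/R × (1/T₂ - 1/T₁)
Step 2: ln(k₂/k₁) = ln(1.638e-16/4.230e-03) = ln(3.87234e-14) = -30.8823
Step 3: 1/T₂ - 1/T₁ = 1/218 - 1/376 = 1.927581e-03 K⁻¹
Step 4: Eₐ = -R × ln(k₂/k₁) / (1/T₂ - 1/T₁) = -8.314 × -30.8823 / 1.927581e-03
Step 5: Eₐ = 1.3320e+05 J/mol = 133.2 kJ/mol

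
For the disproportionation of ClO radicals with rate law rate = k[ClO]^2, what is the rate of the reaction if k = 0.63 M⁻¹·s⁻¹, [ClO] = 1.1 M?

0.7623 M/s

Step 1: Identify the rate law: rate = k[ClO]^2
Step 2: Substitute values: rate = 0.63 × (1.1)^2
Step 3: Calculate: rate = 0.63 × 1.21 = 0.7623 M/s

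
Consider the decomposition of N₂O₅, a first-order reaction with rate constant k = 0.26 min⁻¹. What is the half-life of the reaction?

2.666 min

Step 1: For a first-order reaction, t₁/₂ = ln(2)/k
Step 2: t₁/₂ = ln(2)/0.26
Step 3: t₁/₂ = 0.6931/0.26 = 2.666 min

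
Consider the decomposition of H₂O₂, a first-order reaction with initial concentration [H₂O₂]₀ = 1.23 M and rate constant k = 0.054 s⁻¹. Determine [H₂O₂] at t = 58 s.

0.05367 M

Step 1: For a first-order reaction: [H₂O₂] = [H₂O₂]₀ × e^(-kt)
Step 2: [H₂O₂] = 1.23 × e^(-0.054 × 58)
Step 3: [H₂O₂] = 1.23 × e^(-3.132)
Step 4: [H₂O₂] = 1.23 × 0.0436304 = 0.05367 M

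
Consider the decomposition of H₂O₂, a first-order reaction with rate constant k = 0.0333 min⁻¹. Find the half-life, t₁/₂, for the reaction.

20.82 min

Step 1: For a first-order reaction, t₁/₂ = ln(2)/k
Step 2: t₁/₂ = ln(2)/0.0333
Step 3: t₁/₂ = 0.6931/0.0333 = 20.82 min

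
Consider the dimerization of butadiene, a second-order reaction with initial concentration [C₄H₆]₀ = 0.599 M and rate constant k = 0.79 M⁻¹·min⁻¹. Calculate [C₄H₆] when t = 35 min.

0.03411 M

Step 1: For a second-order reaction: 1/[C₄H₆] = 1/[C₄H₆]₀ + kt
Step 2: 1/[C₄H₆] = 1/0.599 + 0.79 × 35
Step 3: 1/[C₄H₆] = 1.669 + 27.65 = 29.32
Step 4: [C₄H₆] = 1/29.32 = 0.03411 M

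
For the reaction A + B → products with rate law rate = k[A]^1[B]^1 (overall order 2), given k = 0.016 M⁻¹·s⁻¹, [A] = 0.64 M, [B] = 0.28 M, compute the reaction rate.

0.002867 M/s

Step 1: The rate law is rate = k[A]^1[B]^1, overall order = 1+1 = 2
Step 2: Substitute values: rate = 0.016 × (0.64)^1 × (0.28)^1
Step 3: rate = 0.016 × 0.64 × 0.28 = 0.0028672 M/s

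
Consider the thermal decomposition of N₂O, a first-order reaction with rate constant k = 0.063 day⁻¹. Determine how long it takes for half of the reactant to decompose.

11 day

Step 1: For a first-order reaction, t₁/₂ = ln(2)/k
Step 2: t₁/₂ = ln(2)/0.063
Step 3: t₁/₂ = 0.6931/0.063 = 11 day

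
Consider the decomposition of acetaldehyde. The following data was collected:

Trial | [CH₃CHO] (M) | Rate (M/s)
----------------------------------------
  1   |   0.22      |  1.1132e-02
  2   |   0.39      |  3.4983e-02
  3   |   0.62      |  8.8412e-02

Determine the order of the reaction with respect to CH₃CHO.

second order (2)

Step 1: Compare trials to find order n where rate₂/rate₁ = ([CH₃CHO]₂/[CH₃CHO]₁)^n
Step 2: rate₂/rate₁ = 3.4983e-02/1.1132e-02 = 3.143
Step 3: [CH₃CHO]₂/[CH₃CHO]₁ = 0.39/0.22 = 1.773
Step 4: n = ln(3.143)/ln(1.773) = 2.00 ≈ 2
Step 5: The reaction is second order in CH₃CHO.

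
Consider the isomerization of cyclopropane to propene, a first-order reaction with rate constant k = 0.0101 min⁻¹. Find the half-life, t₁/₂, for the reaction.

68.63 min

Step 1: For a first-order reaction, t₁/₂ = ln(2)/k
Step 2: t₁/₂ = ln(2)/0.0101
Step 3: t₁/₂ = 0.6931/0.0101 = 68.63 min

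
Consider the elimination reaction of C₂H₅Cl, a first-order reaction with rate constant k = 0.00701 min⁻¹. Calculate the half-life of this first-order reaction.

98.88 min

Step 1: For a first-order reaction, t₁/₂ = ln(2)/k
Step 2: t₁/₂ = ln(2)/0.00701
Step 3: t₁/₂ = 0.6931/0.00701 = 98.88 min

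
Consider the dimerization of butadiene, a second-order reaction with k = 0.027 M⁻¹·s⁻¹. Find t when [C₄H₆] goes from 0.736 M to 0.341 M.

58.29 s

Step 1: For second-order: t = (1/[C₄H₆] - 1/[C₄H₆]₀)/k
Step 2: t = (1/0.341 - 1/0.736)/0.027
Step 3: t = (2.933 - 1.359)/0.027
Step 4: t = 1.574/0.027 = 58.29 s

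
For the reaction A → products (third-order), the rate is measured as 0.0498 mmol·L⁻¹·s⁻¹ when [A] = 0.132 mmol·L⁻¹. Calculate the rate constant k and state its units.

21.65 (mmol·L⁻¹)⁻²·s⁻¹

Step 1: rate = k[A]^3, so k = rate / [A]^3.
Step 2: k = 0.0498 / (0.132)^3 = 0.0498 / 0.0023.
Step 3: k = 21.65 (mmol·L⁻¹)⁻²·s⁻¹.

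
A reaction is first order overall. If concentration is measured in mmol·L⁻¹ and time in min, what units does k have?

min⁻¹

Step 1: For overall order n, rate = k × (concentration)^n.
Step 2: Rate has units mmol·L⁻¹·min⁻¹; concentration term has units (mmol·L⁻¹)^1.
Step 3: k = rate / (concentration)^n, so units of k = (mmol·L⁻¹)^(1-1)·min⁻¹ = min⁻¹.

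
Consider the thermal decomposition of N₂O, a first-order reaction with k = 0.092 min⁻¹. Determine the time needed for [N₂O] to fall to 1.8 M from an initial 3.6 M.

7.534 min

Step 1: For first-order: t = ln([N₂O]₀/[N₂O])/k
Step 2: t = ln(3.6/1.8)/0.092
Step 3: t = ln(2)/0.092
Step 4: t = 0.6931/0.092 = 7.534 min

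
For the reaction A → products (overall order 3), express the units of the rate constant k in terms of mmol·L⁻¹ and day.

(mmol·L⁻¹)⁻²·day⁻¹

Step 1: For overall order n, rate = k × (concentration)^n.
Step 2: Rate has units mmol·L⁻¹·day⁻¹; concentration term has units (mmol·L⁻¹)^3.
Step 3: k = rate / (concentration)^n, so units of k = (mmol·L⁻¹)^(1-3)·day⁻¹ = (mmol·L⁻¹)⁻²·day⁻¹.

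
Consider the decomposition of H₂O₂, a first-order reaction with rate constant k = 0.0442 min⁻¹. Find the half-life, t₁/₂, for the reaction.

15.68 min

Step 1: For a first-order reaction, t₁/₂ = ln(2)/k
Step 2: t₁/₂ = ln(2)/0.0442
Step 3: t₁/₂ = 0.6931/0.0442 = 15.68 min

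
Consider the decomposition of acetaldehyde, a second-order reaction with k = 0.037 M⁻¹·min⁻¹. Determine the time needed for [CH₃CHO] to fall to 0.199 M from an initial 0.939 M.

107 min

Step 1: For second-order: t = (1/[CH₃CHO] - 1/[CH₃CHO]₀)/k
Step 2: t = (1/0.199 - 1/0.939)/0.037
Step 3: t = (5.025 - 1.065)/0.037
Step 4: t = 3.96/0.037 = 107 min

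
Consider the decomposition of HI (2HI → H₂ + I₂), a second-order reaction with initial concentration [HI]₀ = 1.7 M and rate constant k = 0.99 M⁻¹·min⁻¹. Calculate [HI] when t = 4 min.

0.2199 M

Step 1: For a second-order reaction: 1/[HI] = 1/[HI]₀ + kt
Step 2: 1/[HI] = 1/1.7 + 0.99 × 4
Step 3: 1/[HI] = 0.5882 + 3.96 = 4.548
Step 4: [HI] = 1/4.548 = 0.2199 M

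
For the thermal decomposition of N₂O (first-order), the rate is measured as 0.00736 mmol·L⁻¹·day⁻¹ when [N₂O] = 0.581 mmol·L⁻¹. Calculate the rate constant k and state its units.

0.01267 day⁻¹

Step 1: rate = k[N₂O]^1, so k = rate / [N₂O]^1.
Step 2: k = 0.00736 / (0.581)^1 = 0.00736 / 0.581.
Step 3: k = 0.01267 day⁻¹.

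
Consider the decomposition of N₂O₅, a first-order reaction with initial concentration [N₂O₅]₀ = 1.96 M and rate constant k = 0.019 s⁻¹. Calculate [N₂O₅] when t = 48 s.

0.7874 M

Step 1: For a first-order reaction: [N₂O₅] = [N₂O₅]₀ × e^(-kt)
Step 2: [N₂O₅] = 1.96 × e^(-0.019 × 48)
Step 3: [N₂O₅] = 1.96 × e^(-0.912)
Step 4: [N₂O₅] = 1.96 × 0.40172 = 0.7874 M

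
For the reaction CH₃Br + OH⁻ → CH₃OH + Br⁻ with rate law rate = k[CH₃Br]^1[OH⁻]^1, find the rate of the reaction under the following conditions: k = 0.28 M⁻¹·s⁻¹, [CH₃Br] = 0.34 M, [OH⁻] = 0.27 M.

0.0257 M/s

Step 1: The rate law is rate = k[CH₃Br]^1[OH⁻]^1
Step 2: Substitute: rate = 0.28 × (0.34)^1 × (0.27)^1
Step 3: rate = 0.28 × 0.34 × 0.27 = 0.025704 M/s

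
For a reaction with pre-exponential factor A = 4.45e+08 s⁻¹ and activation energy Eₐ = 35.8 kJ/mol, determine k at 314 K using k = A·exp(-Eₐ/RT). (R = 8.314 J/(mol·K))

4.93e+02 s⁻¹

Step 1: Use the Arrhenius equation: k = A × exp(-Eₐ/RT)
Step 2: Convert Eₐ to J/mol: 35.8 kJ/mol = 35800 J/mol
Step 3: Calculate the exponent: -Eₐ/(RT) = -35800/(8.314 × 314) = -13.71334
Step 4: k = 4.45e+08 × exp(-13.71334)
Step 5: k = 4.45e+08 × 1.10757e-06 = 4.9287e+02 s⁻¹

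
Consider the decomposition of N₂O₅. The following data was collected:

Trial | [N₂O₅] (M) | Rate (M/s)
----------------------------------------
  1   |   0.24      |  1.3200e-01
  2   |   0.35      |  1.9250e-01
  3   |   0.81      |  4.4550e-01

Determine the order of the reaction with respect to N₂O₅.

first order (1)

Step 1: Compare trials to find order n where rate₂/rate₁ = ([N₂O₅]₂/[N₂O₅]₁)^n
Step 2: rate₂/rate₁ = 1.9250e-01/1.3200e-01 = 1.458
Step 3: [N₂O₅]₂/[N₂O₅]₁ = 0.35/0.24 = 1.458
Step 4: n = ln(1.458)/ln(1.458) = 1.00 ≈ 1
Step 5: The reaction is first order in N₂O₅.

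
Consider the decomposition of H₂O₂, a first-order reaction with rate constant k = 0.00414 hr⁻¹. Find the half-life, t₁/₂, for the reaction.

167.4 hr

Step 1: For a first-order reaction, t₁/₂ = ln(2)/k
Step 2: t₁/₂ = ln(2)/0.00414
Step 3: t₁/₂ = 0.6931/0.00414 = 167.4 hr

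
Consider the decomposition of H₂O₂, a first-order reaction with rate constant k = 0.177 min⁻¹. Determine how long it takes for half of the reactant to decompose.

3.916 min

Step 1: For a first-order reaction, t₁/₂ = ln(2)/k
Step 2: t₁/₂ = ln(2)/0.177
Step 3: t₁/₂ = 0.6931/0.177 = 3.916 min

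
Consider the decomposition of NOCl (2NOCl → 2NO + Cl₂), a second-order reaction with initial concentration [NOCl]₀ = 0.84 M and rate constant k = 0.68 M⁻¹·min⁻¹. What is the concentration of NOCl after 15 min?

0.08779 M

Step 1: For a second-order reaction: 1/[NOCl] = 1/[NOCl]₀ + kt
Step 2: 1/[NOCl] = 1/0.84 + 0.68 × 15
Step 3: 1/[NOCl] = 1.19 + 10.2 = 11.39
Step 4: [NOCl] = 1/11.39 = 0.08779 M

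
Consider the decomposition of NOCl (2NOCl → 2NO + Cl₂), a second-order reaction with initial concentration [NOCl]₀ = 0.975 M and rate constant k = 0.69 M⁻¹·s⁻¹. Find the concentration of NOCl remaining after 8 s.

0.1528 M

Step 1: For a second-order reaction: 1/[NOCl] = 1/[NOCl]₀ + kt
Step 2: 1/[NOCl] = 1/0.975 + 0.69 × 8
Step 3: 1/[NOCl] = 1.026 + 5.52 = 6.546
Step 4: [NOCl] = 1/6.546 = 0.1528 M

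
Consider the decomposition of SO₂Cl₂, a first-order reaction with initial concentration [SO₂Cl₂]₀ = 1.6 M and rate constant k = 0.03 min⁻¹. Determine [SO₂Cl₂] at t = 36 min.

0.5434 M

Step 1: For a first-order reaction: [SO₂Cl₂] = [SO₂Cl₂]₀ × e^(-kt)
Step 2: [SO₂Cl₂] = 1.6 × e^(-0.03 × 36)
Step 3: [SO₂Cl₂] = 1.6 × e^(-1.08)
Step 4: [SO₂Cl₂] = 1.6 × 0.339596 = 0.5434 M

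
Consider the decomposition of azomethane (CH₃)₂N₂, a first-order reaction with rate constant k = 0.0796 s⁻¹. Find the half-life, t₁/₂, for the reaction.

8.708 s

Step 1: For a first-order reaction, t₁/₂ = ln(2)/k
Step 2: t₁/₂ = ln(2)/0.0796
Step 3: t₁/₂ = 0.6931/0.0796 = 8.708 s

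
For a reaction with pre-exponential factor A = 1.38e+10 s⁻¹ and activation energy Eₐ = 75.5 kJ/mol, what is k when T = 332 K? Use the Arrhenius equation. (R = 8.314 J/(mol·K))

1.82e-02 s⁻¹

Step 1: Use the Arrhenius equation: k = A × exp(-Eₐ/RT)
Step 2: Convert Eₐ to J/mol: 75.5 kJ/mol = 75500 J/mol
Step 3: Calculate the exponent: -Eₐ/(RT) = -75500/(8.314 × 332) = -27.35261
Step 4: k = 1.38e+10 × exp(-27.35261)
Step 5: k = 1.38e+10 × 1.32103e-12 = 1.8230e-02 s⁻¹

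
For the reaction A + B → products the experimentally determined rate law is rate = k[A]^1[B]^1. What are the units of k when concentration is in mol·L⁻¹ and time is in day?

(mol·L⁻¹)⁻¹·day⁻¹

Step 1: Overall order = 1 + 1 = 2.
Step 2: rate has units mol·L⁻¹·day⁻¹; [A]^1[B]^1 has units (mol·L⁻¹)^2.
Step 3: k = rate/([A]^1[B]^1), so units of k = (mol·L⁻¹)^(1-2)·day⁻¹ = (mol·L⁻¹)⁻¹·day⁻¹.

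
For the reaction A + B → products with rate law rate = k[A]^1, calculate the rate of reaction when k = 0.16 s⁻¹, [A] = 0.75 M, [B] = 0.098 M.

0.12 M/s

Step 1: The rate law is rate = k[A]^1
Step 2: Note that the rate does not depend on [B] (zero order in B).
Step 3: rate = 0.16 × (0.75)^1 = 0.12 M/s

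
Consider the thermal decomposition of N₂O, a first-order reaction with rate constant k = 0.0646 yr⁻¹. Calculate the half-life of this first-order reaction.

10.73 yr

Step 1: For a first-order reaction, t₁/₂ = ln(2)/k
Step 2: t₁/₂ = ln(2)/0.0646
Step 3: t₁/₂ = 0.6931/0.0646 = 10.73 yr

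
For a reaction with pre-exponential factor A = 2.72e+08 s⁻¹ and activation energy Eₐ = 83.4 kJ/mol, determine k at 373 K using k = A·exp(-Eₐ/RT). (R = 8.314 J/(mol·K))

5.69e-04 s⁻¹

Step 1: Use the Arrhenius equation: k = A × exp(-Eₐ/RT)
Step 2: Convert Eₐ to J/mol: 83.4 kJ/mol = 83400 J/mol
Step 3: Calculate the exponent: -Eₐ/(RT) = -83400/(8.314 × 373) = -26.89349
Step 4: k = 2.72e+08 × exp(-26.89349)
Step 5: k = 2.72e+08 × 2.09077e-12 = 5.6869e-04 s⁻¹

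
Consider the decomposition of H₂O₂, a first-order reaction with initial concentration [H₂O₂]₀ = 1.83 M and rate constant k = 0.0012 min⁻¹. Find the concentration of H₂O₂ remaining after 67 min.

1.689 M

Step 1: For a first-order reaction: [H₂O₂] = [H₂O₂]₀ × e^(-kt)
Step 2: [H₂O₂] = 1.83 × e^(-0.0012 × 67)
Step 3: [H₂O₂] = 1.83 × e^(-0.0804)
Step 4: [H₂O₂] = 1.83 × 0.922747 = 1.689 M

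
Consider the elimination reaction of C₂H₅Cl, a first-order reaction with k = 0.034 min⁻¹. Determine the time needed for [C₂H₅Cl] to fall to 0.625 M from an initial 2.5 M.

40.77 min

Step 1: For first-order: t = ln([C₂H₅Cl]₀/[C₂H₅Cl])/k
Step 2: t = ln(2.5/0.625)/0.034
Step 3: t = ln(4)/0.034
Step 4: t = 1.386/0.034 = 40.77 min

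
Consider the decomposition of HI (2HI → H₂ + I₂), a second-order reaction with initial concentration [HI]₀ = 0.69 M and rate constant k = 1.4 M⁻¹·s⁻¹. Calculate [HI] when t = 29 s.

0.02378 M

Step 1: For a second-order reaction: 1/[HI] = 1/[HI]₀ + kt
Step 2: 1/[HI] = 1/0.69 + 1.4 × 29
Step 3: 1/[HI] = 1.449 + 40.6 = 42.05
Step 4: [HI] = 1/42.05 = 0.02378 M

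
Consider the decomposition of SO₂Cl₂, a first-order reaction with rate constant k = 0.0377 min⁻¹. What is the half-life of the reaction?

18.39 min

Step 1: For a first-order reaction, t₁/₂ = ln(2)/k
Step 2: t₁/₂ = ln(2)/0.0377
Step 3: t₁/₂ = 0.6931/0.0377 = 18.39 min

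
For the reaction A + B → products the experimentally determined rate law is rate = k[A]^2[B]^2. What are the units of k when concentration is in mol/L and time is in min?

(mol/L)⁻³·min⁻¹

Step 1: Overall order = 2 + 2 = 4.
Step 2: rate has units mol/L·min⁻¹; [A]^2[B]^2 has units (mol/L)^4.
Step 3: k = rate/([A]^2[B]^2), so units of k = (mol/L)^(1-4)·min⁻¹ = (mol/L)⁻³·min⁻¹.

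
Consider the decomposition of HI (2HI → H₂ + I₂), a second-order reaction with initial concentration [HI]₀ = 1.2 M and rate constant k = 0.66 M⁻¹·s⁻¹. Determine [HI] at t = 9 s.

0.1476 M

Step 1: For a second-order reaction: 1/[HI] = 1/[HI]₀ + kt
Step 2: 1/[HI] = 1/1.2 + 0.66 × 9
Step 3: 1/[HI] = 0.8333 + 5.94 = 6.773
Step 4: [HI] = 1/6.773 = 0.1476 M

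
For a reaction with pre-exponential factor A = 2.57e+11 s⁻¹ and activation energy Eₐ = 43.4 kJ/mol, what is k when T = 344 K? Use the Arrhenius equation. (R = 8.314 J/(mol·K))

6.60e+04 s⁻¹

Step 1: Use the Arrhenius equation: k = A × exp(-Eₐ/RT)
Step 2: Convert Eₐ to J/mol: 43.4 kJ/mol = 43400 J/mol
Step 3: Calculate the exponent: -Eₐ/(RT) = -43400/(8.314 × 344) = -15.17474
Step 4: k = 2.57e+11 × exp(-15.17474)
Step 5: k = 2.57e+11 × 2.56859e-07 = 6.6013e+04 s⁻¹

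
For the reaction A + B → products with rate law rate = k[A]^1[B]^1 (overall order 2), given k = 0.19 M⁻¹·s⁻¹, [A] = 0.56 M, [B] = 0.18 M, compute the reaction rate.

0.01915 M/s

Step 1: The rate law is rate = k[A]^1[B]^1, overall order = 1+1 = 2
Step 2: Substitute values: rate = 0.19 × (0.56)^1 × (0.18)^1
Step 3: rate = 0.19 × 0.56 × 0.18 = 0.019152 M/s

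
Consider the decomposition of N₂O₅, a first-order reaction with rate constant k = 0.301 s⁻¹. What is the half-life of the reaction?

2.303 s

Step 1: For a first-order reaction, t₁/₂ = ln(2)/k
Step 2: t₁/₂ = ln(2)/0.301
Step 3: t₁/₂ = 0.6931/0.301 = 2.303 s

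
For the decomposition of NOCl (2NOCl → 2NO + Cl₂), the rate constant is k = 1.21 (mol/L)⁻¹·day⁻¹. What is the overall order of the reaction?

second order (2)

Step 1: The units of k for an nth-order reaction are (concentration)^(1-n)·(time)⁻¹.
Step 2: Here k has units (mol/L)⁻¹·day⁻¹, so the concentration exponent is -1.
Step 3: 1 - n = -1 ⇒ n = 2. The reaction is second order.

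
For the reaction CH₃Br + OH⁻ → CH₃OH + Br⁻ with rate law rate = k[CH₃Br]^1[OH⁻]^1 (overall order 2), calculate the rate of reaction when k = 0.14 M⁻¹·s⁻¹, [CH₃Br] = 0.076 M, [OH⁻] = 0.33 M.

0.003511 M/s

Step 1: The rate law is rate = k[CH₃Br]^1[OH⁻]^1, overall order = 1+1 = 2
Step 2: Substitute values: rate = 0.14 × (0.076)^1 × (0.33)^1
Step 3: rate = 0.14 × 0.076 × 0.33 = 0.0035112 M/s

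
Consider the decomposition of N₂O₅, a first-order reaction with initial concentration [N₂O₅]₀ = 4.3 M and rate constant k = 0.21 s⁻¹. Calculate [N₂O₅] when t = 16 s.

0.1494 M

Step 1: For a first-order reaction: [N₂O₅] = [N₂O₅]₀ × e^(-kt)
Step 2: [N₂O₅] = 4.3 × e^(-0.21 × 16)
Step 3: [N₂O₅] = 4.3 × e^(-3.36)
Step 4: [N₂O₅] = 4.3 × 0.0347353 = 0.1494 M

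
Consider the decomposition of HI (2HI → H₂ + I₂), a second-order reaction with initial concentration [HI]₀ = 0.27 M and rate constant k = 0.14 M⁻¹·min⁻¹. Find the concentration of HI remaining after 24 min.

0.1416 M

Step 1: For a second-order reaction: 1/[HI] = 1/[HI]₀ + kt
Step 2: 1/[HI] = 1/0.27 + 0.14 × 24
Step 3: 1/[HI] = 3.704 + 3.36 = 7.064
Step 4: [HI] = 1/7.064 = 0.1416 M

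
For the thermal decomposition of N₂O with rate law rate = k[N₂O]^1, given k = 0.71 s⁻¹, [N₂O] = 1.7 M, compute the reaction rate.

1.207 M/s

Step 1: Identify the rate law: rate = k[N₂O]^1
Step 2: Substitute values: rate = 0.71 × (1.7)^1
Step 3: Calculate: rate = 0.71 × 1.7 = 1.207 M/s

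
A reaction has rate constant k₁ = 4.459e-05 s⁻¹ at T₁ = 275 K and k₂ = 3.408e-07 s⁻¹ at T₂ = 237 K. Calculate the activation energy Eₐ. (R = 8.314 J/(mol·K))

69.5 kJ/mol

Step 1: Use the two-temperature Arrhenius form: ln(k₂/k₁) = -Eₐ/R × (1/T₂ - 1/T₁)
Step 2: ln(k₂/k₁) = ln(3.408e-07/4.459e-05) = ln(0.00764297) = -4.87397
Step 3: 1/T₂ - 1/T₁ = 1/237 - 1/275 = 5.830456e-04 K⁻¹
Step 4: Eₐ = -R × ln(k₂/k₁) / (1/T₂ - 1/T₁) = -8.314 × -4.87397 / 5.830456e-04
Step 5: Eₐ = 6.9501e+04 J/mol = 69.5 kJ/mol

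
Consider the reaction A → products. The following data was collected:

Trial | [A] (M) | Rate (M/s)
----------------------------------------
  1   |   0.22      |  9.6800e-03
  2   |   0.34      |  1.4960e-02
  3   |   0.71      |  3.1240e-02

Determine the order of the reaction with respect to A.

first order (1)

Step 1: Compare trials to find order n where rate₂/rate₁ = ([A]₂/[A]₁)^n
Step 2: rate₂/rate₁ = 1.4960e-02/9.6800e-03 = 1.545
Step 3: [A]₂/[A]₁ = 0.34/0.22 = 1.545
Step 4: n = ln(1.545)/ln(1.545) = 1.00 ≈ 1
Step 5: The reaction is first order in A.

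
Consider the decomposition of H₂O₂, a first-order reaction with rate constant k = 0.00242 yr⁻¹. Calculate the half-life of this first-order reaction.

286.4 yr

Step 1: For a first-order reaction, t₁/₂ = ln(2)/k
Step 2: t₁/₂ = ln(2)/0.00242
Step 3: t₁/₂ = 0.6931/0.00242 = 286.4 yr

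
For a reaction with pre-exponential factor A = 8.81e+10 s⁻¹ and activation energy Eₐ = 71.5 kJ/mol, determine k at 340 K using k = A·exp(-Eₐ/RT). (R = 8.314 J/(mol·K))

9.12e-01 s⁻¹

Step 1: Use the Arrhenius equation: k = A × exp(-Eₐ/RT)
Step 2: Convert Eₐ to J/mol: 71.5 kJ/mol = 71500 J/mol
Step 3: Calculate the exponent: -Eₐ/(RT) = -71500/(8.314 × 340) = -25.29398
Step 4: k = 8.81e+10 × exp(-25.29398)
Step 5: k = 8.81e+10 × 1.03506e-11 = 9.1189e-01 s⁻¹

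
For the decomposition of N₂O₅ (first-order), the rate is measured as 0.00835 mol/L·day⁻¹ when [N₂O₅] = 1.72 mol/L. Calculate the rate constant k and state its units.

0.004855 day⁻¹

Step 1: rate = k[N₂O₅]^1, so k = rate / [N₂O₅]^1.
Step 2: k = 0.00835 / (1.72)^1 = 0.00835 / 1.72.
Step 3: k = 0.004855 day⁻¹.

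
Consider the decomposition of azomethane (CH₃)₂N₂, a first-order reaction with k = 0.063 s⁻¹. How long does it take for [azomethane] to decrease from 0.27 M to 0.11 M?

14.25 s

Step 1: For first-order: t = ln([azomethane]₀/[azomethane])/k
Step 2: t = ln(0.27/0.11)/0.063
Step 3: t = ln(2.455)/0.063
Step 4: t = 0.8979/0.063 = 14.25 s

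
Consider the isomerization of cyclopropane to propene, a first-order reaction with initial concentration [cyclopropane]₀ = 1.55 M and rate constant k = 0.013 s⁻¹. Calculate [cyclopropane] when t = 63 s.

0.6834 M

Step 1: For a first-order reaction: [cyclopropane] = [cyclopropane]₀ × e^(-kt)
Step 2: [cyclopropane] = 1.55 × e^(-0.013 × 63)
Step 3: [cyclopropane] = 1.55 × e^(-0.819)
Step 4: [cyclopropane] = 1.55 × 0.440872 = 0.6834 M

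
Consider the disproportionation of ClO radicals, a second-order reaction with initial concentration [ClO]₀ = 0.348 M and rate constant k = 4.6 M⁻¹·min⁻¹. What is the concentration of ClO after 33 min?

0.006465 M

Step 1: For a second-order reaction: 1/[ClO] = 1/[ClO]₀ + kt
Step 2: 1/[ClO] = 1/0.348 + 4.6 × 33
Step 3: 1/[ClO] = 2.874 + 151.8 = 154.7
Step 4: [ClO] = 1/154.7 = 0.006465 M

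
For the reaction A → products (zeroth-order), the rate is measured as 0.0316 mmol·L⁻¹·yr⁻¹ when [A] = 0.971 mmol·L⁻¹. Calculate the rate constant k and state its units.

0.0316 mmol·L⁻¹·yr⁻¹

Step 1: For a zeroth-order reaction, rate = k (independent of concentration).
Step 2: k = rate = 0.0316 mmol·L⁻¹·yr⁻¹.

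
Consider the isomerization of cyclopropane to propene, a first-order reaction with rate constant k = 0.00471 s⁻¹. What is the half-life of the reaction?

147.2 s

Step 1: For a first-order reaction, t₁/₂ = ln(2)/k
Step 2: t₁/₂ = ln(2)/0.00471
Step 3: t₁/₂ = 0.6931/0.00471 = 147.2 s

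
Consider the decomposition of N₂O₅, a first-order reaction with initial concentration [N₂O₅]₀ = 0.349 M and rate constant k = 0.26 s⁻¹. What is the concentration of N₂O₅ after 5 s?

0.09511 M

Step 1: For a first-order reaction: [N₂O₅] = [N₂O₅]₀ × e^(-kt)
Step 2: [N₂O₅] = 0.349 × e^(-0.26 × 5)
Step 3: [N₂O₅] = 0.349 × e^(-1.3)
Step 4: [N₂O₅] = 0.349 × 0.272532 = 0.09511 M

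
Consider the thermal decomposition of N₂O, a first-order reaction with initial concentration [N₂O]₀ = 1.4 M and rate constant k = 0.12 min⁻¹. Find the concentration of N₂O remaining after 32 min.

0.03009 M

Step 1: For a first-order reaction: [N₂O] = [N₂O]₀ × e^(-kt)
Step 2: [N₂O] = 1.4 × e^(-0.12 × 32)
Step 3: [N₂O] = 1.4 × e^(-3.84)
Step 4: [N₂O] = 1.4 × 0.0214936 = 0.03009 M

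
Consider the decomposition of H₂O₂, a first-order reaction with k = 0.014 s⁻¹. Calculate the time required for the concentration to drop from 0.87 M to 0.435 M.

49.51 s

Step 1: For first-order: t = ln([H₂O₂]₀/[H₂O₂])/k
Step 2: t = ln(0.87/0.435)/0.014
Step 3: t = ln(2)/0.014
Step 4: t = 0.6931/0.014 = 49.51 s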